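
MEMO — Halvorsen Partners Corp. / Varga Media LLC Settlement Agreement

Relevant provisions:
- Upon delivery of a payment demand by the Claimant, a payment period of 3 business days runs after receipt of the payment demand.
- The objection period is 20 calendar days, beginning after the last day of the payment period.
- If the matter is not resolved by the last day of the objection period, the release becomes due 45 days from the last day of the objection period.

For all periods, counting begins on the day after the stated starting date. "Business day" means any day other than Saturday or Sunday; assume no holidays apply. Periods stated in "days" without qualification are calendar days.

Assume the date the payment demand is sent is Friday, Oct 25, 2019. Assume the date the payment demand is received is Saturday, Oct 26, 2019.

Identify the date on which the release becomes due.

The last day of the payment period: 3 business days after Saturday, Oct 26, 2019, skipping weekends — Oct 28, Oct 29, Oct 30 — lands on Wednesday, Oct 30, 2019.
The last day of the objection period: Oct 30, 2019 + 20 days = Nov 19, 2019.
Adding 45 calendar days to Nov 19, 2019 gives Jan 3, 2020, which is the date on which the release becomes due.

Jan 3, 2020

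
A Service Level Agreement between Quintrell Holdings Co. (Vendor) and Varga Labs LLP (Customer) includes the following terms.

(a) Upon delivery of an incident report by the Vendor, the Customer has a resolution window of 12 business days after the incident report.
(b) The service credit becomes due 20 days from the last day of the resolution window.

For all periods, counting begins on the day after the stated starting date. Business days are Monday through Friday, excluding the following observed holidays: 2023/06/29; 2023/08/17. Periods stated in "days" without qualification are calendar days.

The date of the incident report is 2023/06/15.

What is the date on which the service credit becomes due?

2023/07/24

The last day of the resolution window: counting 12 business days from Thursday, 2023/06/15 (Jun 16, Jun 19, Jun 20, Jun 21, …, Jun 30, Jul 3, Jul 4, skipping weekends and the listed holiday on Jun 29) reaches Tuesday, 2023/07/04.
The date on which the service credit becomes due: 20 calendar days after 2023/07/04 is 2023/07/24.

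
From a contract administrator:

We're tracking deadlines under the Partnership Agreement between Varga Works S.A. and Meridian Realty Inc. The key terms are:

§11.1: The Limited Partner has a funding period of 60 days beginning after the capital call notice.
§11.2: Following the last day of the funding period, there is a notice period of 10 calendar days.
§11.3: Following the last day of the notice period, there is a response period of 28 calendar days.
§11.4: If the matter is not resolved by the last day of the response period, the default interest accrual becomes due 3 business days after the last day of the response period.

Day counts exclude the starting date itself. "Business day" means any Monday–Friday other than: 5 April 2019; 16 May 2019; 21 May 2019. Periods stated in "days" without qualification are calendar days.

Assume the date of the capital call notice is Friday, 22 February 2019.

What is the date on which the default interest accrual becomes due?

The last day of the funding period: 22 February 2019 + 60 days = 23 April 2019.
The last day of the notice period: 23 April 2019 + 10 days = 3 May 2019.
Adding 28 calendar days to 3 May 2019 gives 31 May 2019, which is the last day of the response period.
The date on which the default interest accrual becomes due: 3 business days after Friday, 31 May 2019, skipping weekends — Jun 3, Jun 4, Jun 5 — lands on Wednesday, 5 June 2019.

5 June 2019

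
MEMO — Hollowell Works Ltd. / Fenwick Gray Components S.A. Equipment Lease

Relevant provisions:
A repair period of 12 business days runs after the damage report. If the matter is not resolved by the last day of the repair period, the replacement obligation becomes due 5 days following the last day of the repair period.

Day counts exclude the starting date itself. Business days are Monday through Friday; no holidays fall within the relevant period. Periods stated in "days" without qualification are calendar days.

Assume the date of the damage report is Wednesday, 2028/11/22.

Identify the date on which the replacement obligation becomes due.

2028/12/13

The last day of the repair period: 12 business days after Wednesday, 2028/11/22, skipping weekends — Nov 23, Nov 24, Nov 27, Nov 28, …, Dec 6, Dec 7, Dec 8 — lands on Friday, 2028/12/08.
The date on which the replacement obligation becomes due: 2028/12/08 + 5 days = 2028/12/13.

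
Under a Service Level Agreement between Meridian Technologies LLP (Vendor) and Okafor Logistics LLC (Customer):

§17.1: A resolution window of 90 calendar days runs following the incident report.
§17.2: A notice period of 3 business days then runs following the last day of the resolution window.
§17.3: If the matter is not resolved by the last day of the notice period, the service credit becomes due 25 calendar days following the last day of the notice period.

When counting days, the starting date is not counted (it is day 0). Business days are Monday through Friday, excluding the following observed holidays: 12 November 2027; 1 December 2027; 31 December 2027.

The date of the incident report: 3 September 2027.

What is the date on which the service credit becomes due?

1 January 2028

The last day of the resolution window: 90 calendar days after 3 September 2027 is 2 December 2027.
From Thursday, 2 December 2027, 3 business days (Dec 3, Dec 6, Dec 7, skipping weekends) brings us to Tuesday, 7 December 2027, which is the last day of the notice period.
The date on which the service credit becomes due: 7 December 2027 + 25 days = 1 January 2028.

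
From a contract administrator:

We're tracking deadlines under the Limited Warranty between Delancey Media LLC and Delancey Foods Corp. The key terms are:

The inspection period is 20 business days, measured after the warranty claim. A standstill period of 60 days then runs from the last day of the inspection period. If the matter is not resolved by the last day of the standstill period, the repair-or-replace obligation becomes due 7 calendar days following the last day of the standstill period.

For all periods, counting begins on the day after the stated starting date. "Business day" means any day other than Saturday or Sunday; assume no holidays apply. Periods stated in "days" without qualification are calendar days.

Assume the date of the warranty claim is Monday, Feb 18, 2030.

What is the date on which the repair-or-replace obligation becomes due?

The last day of the inspection period: counting 20 business days from Monday, Feb 18, 2030 (Feb 19, Feb 20, Feb 21, Feb 22, …, Mar 14, Mar 15, Mar 18, skipping weekends) reaches Monday, Mar 18, 2030.
The last day of the standstill period: 60 calendar days after Mar 18, 2030 is May 17, 2030.
The date on which the repair-or-replace obligation becomes due: May 17, 2030 + 7 days = May 24, 2030.

May 24, 2030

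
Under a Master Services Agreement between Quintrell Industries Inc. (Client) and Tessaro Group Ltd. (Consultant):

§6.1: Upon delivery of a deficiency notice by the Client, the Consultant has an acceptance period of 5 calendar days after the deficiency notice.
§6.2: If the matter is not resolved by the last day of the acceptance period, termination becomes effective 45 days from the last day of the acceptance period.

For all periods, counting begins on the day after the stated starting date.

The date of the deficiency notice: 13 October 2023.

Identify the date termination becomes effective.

The last day of the acceptance period: 5 calendar days after 13 October 2023 is 18 October 2023.
The date termination becomes effective: 45 calendar days after 18 October 2023 is 2 December 2023.

2 December 2023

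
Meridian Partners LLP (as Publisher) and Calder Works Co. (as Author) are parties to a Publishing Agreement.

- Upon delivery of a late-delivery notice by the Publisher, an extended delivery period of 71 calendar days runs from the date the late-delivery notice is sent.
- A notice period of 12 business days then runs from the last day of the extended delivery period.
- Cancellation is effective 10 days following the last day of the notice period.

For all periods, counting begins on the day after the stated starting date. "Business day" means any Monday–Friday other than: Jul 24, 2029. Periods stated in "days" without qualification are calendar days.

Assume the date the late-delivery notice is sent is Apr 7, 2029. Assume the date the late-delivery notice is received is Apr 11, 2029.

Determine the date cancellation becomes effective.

The last day of the extended delivery period: 71 calendar days after Apr 7, 2029 is Jun 17, 2029.
The last day of the notice period: 12 business days after Sunday, Jun 17, 2029, skipping weekends — Jun 18, Jun 19, Jun 20, Jun 21, …, Jun 29, Jul 2, Jul 3 — lands on Tuesday, Jul 3, 2029.
Adding 10 calendar days to Jul 3, 2029 gives Jul 13, 2029, which is the date cancellation becomes effective.

Jul 13, 2029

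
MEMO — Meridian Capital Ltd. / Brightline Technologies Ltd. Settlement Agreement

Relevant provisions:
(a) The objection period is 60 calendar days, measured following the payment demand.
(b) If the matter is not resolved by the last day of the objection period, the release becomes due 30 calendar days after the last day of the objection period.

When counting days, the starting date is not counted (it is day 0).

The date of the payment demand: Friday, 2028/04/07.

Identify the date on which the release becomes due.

Adding 60 calendar days to 2028/04/07 gives 2028/06/06, which is the last day of the objection period.
The date on which the release becomes due: 30 calendar days after 2028/06/06 is 2028/07/06.

2028/07/06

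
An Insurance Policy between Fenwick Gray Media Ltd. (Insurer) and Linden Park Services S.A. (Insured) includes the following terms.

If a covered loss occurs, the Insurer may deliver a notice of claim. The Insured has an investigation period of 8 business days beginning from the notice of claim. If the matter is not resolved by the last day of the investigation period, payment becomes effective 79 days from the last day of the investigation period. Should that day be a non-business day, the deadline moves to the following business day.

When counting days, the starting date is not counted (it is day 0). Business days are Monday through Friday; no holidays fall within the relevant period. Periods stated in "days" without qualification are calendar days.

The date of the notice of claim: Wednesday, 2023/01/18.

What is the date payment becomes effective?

2023/04/19

The last day of the investigation period: counting 8 business days from Wednesday, 2023/01/18 (Jan 19, Jan 20, Jan 23, Jan 24, Jan 25, Jan 26, Jan 27, Jan 30, skipping weekends) reaches Monday, 2023/01/30.
The date payment becomes effective: 2023/01/30 + 79 days = 2023/04/19. 2023/04/19 is a Wednesday, so no roll-forward applies.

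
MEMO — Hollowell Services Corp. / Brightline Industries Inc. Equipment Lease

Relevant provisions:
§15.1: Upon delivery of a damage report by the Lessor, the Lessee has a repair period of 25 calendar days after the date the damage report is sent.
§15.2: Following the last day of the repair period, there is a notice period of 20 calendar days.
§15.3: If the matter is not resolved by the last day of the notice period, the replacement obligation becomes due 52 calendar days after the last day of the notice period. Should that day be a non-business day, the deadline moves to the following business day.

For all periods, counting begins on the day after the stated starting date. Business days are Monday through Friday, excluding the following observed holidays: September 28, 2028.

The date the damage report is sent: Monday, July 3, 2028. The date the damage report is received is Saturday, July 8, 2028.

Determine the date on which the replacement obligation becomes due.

The last day of the repair period: 25 calendar days after July 3, 2028 is July 28, 2028.
The last day of the notice period: 20 calendar days after July 28, 2028 is August 17, 2028.
The date on which the replacement obligation becomes due: August 17, 2028 + 52 days = October 8, 2028. That falls on a Sunday, so it rolls to the next business day, Monday, October 9, 2028.

October 9, 2028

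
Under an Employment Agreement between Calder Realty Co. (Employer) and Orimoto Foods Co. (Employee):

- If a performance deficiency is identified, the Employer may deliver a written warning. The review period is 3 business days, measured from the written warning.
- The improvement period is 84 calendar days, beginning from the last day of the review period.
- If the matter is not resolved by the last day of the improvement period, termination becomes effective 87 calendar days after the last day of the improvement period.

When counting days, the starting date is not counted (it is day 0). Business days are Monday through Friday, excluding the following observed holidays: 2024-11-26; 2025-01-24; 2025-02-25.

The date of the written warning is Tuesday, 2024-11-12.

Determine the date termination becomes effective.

2025-05-05

The last day of the review period: 3 business days after Tuesday, 2024-11-12, skipping weekends — Nov 13, Nov 14, Nov 15 — lands on Friday, 2024-11-15.
The last day of the improvement period: 2024-11-15 + 84 days = 2025-02-07.
The date termination becomes effective: 87 calendar days after 2025-02-07 is 2025-05-05.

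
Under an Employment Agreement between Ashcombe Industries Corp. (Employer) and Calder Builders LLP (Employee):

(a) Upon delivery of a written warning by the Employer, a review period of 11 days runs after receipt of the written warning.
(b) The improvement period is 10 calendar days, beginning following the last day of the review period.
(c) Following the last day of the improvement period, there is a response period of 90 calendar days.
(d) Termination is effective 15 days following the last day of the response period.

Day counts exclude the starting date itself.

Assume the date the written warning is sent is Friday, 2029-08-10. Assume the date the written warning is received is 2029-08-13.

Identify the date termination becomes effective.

The last day of the review period: 2029-08-13 + 11 days = 2029-08-24.
Adding 10 calendar days to 2029-08-24 gives 2029-09-03, which is the last day of the improvement period.
The last day of the response period: 2029-09-03 + 90 days = 2029-12-02.
The date termination becomes effective: 15 calendar days after 2029-12-02 is 2029-12-17.

2029-12-17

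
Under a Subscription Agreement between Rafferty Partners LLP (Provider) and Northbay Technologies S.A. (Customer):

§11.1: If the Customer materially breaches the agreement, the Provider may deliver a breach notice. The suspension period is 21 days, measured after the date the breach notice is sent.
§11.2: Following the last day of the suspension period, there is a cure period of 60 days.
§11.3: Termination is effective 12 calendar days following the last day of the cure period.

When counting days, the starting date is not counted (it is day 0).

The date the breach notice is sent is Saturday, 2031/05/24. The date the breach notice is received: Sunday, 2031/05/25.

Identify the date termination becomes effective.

Adding 21 calendar days to 2031/05/24 gives 2031/06/14, which is the last day of the suspension period.
The last day of the cure period: 2031/06/14 + 60 days = 2031/08/13.
Adding 12 calendar days to 2031/08/13 gives 2031/08/25, which is the date termination becomes effective.

2031/08/25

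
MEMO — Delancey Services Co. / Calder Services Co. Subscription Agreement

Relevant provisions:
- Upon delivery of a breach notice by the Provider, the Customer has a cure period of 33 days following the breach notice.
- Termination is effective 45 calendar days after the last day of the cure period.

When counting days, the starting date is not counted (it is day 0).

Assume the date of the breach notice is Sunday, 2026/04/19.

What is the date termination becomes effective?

2026/07/06

The last day of the cure period: 2026/04/19 + 33 days = 2026/05/22.
Adding 45 calendar days to 2026/05/22 gives 2026/07/06, which is the date termination becomes effective.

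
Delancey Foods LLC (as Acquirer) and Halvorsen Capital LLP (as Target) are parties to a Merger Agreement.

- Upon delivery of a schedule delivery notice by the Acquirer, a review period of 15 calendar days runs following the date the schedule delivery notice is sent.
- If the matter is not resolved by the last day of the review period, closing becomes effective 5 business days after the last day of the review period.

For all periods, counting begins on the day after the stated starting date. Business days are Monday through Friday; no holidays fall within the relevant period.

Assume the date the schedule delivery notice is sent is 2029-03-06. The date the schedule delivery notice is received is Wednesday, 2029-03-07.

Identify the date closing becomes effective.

The last day of the review period: 15 calendar days after 2029-03-06 is 2029-03-21.
The date closing becomes effective: 5 business days after Wednesday, 2029-03-21, skipping weekends — Mar 22, Mar 23, Mar 26, Mar 27, Mar 28 — lands on Wednesday, 2029-03-28.

2029-03-28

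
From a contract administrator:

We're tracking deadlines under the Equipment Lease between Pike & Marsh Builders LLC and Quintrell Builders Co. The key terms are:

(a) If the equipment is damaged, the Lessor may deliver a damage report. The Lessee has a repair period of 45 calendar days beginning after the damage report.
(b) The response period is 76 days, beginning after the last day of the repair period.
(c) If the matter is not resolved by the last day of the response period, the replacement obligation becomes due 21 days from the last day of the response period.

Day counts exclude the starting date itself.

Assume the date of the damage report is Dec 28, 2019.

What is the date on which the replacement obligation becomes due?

May 18, 2020

The last day of the repair period: Dec 28, 2019 + 45 days = Feb 11, 2020.
The last day of the response period: Feb 11, 2020 + 76 days = Apr 27, 2020.
The date on which the replacement obligation becomes due: Apr 27, 2020 + 21 days = May 18, 2020.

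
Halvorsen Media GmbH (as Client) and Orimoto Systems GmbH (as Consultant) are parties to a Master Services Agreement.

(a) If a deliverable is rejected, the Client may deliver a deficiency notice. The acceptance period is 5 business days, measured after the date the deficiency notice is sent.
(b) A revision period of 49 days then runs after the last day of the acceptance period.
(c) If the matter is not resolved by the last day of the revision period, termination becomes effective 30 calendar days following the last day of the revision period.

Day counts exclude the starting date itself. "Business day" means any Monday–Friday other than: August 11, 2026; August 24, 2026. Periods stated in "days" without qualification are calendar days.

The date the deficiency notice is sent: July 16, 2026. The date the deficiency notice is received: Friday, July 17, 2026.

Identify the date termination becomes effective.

October 10, 2026

From Thursday, July 16, 2026, 5 business days (Jul 17, Jul 20, Jul 21, Jul 22, Jul 23, skipping weekends) brings us to Thursday, July 23, 2026, which is the last day of the acceptance period.
The last day of the revision period: July 23, 2026 + 49 days = September 10, 2026.
Adding 30 calendar days to September 10, 2026 gives October 10, 2026, which is the date termination becomes effective.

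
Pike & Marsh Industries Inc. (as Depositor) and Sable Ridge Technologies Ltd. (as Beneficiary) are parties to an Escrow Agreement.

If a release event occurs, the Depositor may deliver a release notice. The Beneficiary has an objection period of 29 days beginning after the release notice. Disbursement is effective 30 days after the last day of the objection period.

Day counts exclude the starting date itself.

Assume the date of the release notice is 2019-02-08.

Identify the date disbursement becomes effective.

Adding 29 calendar days to 2019-02-08 gives 2019-03-09, which is the last day of the objection period.
The date disbursement becomes effective: 30 calendar days after 2019-03-09 is 2019-04-08.

2019-04-08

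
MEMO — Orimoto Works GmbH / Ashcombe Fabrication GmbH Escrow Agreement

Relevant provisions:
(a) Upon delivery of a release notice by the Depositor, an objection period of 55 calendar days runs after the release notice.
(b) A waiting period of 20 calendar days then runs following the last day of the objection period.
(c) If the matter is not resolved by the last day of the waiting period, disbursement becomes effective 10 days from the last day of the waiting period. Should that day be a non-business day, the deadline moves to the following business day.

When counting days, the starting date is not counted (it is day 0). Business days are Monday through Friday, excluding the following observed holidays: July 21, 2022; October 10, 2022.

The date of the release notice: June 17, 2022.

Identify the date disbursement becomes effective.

Adding 55 calendar days to June 17, 2022 gives August 11, 2022, which is the last day of the objection period.
The last day of the waiting period: 20 calendar days after August 11, 2022 is August 31, 2022.
The date disbursement becomes effective: 10 calendar days after August 31, 2022 is September 10, 2022. That falls on a Saturday, so it rolls to the next business day, Monday, September 12, 2022.

September 12, 2022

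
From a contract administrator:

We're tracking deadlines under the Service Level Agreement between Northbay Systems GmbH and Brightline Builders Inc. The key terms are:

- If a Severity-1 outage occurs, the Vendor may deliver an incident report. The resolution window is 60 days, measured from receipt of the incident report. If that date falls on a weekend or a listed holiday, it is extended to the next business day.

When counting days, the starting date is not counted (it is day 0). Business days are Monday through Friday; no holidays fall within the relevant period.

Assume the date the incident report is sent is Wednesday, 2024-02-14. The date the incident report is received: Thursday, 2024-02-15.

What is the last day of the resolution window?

Adding 60 calendar days to 2024-02-15 gives 2024-04-15, which is the last day of the resolution window. 2024-04-15 is a Monday, so no roll-forward applies.

2024-04-15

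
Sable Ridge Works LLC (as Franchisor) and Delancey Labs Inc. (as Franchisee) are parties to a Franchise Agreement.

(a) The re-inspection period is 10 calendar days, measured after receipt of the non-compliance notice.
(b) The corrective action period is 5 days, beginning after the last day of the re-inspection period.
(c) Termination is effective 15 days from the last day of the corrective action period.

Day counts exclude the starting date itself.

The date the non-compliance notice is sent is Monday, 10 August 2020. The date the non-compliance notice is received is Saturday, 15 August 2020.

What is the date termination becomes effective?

14 September 2020

The last day of the re-inspection period: 10 calendar days after 15 August 2020 is 25 August 2020.
Adding 5 calendar days to 25 August 2020 gives 30 August 2020, which is the last day of the corrective action period.
The date termination becomes effective: 30 August 2020 + 15 days = 14 September 2020.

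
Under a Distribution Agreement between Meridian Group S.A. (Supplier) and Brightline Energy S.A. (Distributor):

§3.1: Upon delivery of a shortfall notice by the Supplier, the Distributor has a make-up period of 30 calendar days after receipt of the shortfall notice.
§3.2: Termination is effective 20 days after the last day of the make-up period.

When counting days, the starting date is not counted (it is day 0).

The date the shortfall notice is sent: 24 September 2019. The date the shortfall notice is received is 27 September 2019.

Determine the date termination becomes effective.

The last day of the make-up period: 27 September 2019 + 30 days = 27 October 2019.
The date termination becomes effective: 20 calendar days after 27 October 2019 is 16 November 2019.

16 November 2019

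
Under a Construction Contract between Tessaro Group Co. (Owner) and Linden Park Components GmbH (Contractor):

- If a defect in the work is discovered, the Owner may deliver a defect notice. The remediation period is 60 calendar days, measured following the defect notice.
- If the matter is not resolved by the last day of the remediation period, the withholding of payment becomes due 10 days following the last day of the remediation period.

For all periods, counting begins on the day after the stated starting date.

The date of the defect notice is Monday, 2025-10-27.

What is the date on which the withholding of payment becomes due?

The last day of the remediation period: 2025-10-27 + 60 days = 2025-12-26.
The date on which the withholding of payment becomes due: 2025-12-26 + 10 days = 2026-01-05.

2026-01-05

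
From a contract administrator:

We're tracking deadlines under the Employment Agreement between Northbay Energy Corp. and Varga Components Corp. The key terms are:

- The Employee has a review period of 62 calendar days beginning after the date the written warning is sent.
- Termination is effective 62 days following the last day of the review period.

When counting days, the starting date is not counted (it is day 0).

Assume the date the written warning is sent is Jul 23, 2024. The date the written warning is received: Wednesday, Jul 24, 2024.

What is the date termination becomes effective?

Nov 24, 2024

Adding 62 calendar days to Jul 23, 2024 gives Sep 23, 2024, which is the last day of the review period.
The date termination becomes effective: Sep 23, 2024 + 62 days = Nov 24, 2024.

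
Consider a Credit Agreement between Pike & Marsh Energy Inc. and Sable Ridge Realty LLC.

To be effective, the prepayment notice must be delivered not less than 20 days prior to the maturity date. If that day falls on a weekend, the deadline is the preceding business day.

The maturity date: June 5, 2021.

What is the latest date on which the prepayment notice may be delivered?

June 5, 2021 minus 20 days is May 16, 2021. That is a Sunday, so the deadline moves back to Friday, May 14, 2021.

May 14, 2021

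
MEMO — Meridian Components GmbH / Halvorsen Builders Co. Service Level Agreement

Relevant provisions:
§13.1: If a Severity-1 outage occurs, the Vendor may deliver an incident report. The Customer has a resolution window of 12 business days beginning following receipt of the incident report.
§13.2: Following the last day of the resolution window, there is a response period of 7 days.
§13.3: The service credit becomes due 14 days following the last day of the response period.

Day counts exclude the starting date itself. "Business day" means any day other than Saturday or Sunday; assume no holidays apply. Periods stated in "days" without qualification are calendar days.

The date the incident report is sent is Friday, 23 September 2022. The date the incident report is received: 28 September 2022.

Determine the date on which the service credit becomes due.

4 November 2022

From Wednesday, 28 September 2022, 12 business days (Sep 29, Sep 30, Oct 3, Oct 4, …, Oct 12, Oct 13, Oct 14, skipping weekends) brings us to Friday, 14 October 2022, which is the last day of the resolution window.
The last day of the response period: 7 calendar days after 14 October 2022 is 21 October 2022.
Adding 14 calendar days to 21 October 2022 gives 4 November 2022, which is the date on which the service credit becomes due.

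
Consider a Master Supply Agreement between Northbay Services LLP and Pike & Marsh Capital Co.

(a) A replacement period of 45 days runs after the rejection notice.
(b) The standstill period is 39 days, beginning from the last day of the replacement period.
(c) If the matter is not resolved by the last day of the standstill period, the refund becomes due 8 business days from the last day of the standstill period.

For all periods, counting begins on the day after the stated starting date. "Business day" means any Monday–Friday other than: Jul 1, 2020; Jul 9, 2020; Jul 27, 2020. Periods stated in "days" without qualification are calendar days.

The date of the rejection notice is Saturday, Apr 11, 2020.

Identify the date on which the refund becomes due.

Adding 45 calendar days to Apr 11, 2020 gives May 26, 2020, which is the last day of the replacement period.
The last day of the standstill period: May 26, 2020 + 39 days = Jul 4, 2020.
The date on which the refund becomes due: 8 business days after Saturday, Jul 4, 2020, skipping weekends and the listed holiday on Jul 9 — Jul 6, Jul 7, Jul 8, Jul 10, Jul 13, Jul 14, Jul 15, Jul 16 — lands on Thursday, Jul 16, 2020.

Jul 16, 2020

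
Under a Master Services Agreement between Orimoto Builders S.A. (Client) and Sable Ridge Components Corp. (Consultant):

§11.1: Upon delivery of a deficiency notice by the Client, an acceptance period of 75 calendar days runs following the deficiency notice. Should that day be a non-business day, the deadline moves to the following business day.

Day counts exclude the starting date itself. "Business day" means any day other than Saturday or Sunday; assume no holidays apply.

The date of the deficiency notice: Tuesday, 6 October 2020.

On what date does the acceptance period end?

21 December 2020

Adding 75 calendar days to 6 October 2020 gives 20 December 2020, which is the last day of the acceptance period. That falls on a Sunday, so it rolls to the next business day, Monday, 21 December 2020.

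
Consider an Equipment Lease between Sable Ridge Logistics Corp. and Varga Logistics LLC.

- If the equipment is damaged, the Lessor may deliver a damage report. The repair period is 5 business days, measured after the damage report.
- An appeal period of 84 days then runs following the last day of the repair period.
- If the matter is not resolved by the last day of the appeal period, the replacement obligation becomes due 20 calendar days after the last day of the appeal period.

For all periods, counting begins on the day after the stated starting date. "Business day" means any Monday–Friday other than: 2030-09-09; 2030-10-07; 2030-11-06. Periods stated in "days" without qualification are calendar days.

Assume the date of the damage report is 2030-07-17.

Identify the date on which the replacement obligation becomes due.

The last day of the repair period: counting 5 business days from Wednesday, 2030-07-17 (Jul 18, Jul 19, Jul 22, Jul 23, Jul 24, skipping weekends) reaches Wednesday, 2030-07-24.
The last day of the appeal period: 2030-07-24 + 84 days = 2030-10-16.
Adding 20 calendar days to 2030-10-16 gives 2030-11-05, which is the date on which the replacement obligation becomes due.

2030-11-05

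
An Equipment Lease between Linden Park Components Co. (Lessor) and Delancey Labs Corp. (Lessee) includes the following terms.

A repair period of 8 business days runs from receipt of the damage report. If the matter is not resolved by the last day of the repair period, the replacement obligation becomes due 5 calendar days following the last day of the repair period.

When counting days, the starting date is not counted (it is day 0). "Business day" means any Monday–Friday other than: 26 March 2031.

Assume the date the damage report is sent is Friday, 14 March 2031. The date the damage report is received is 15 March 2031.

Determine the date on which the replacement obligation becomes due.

1 April 2031

The last day of the repair period: 8 business days after Saturday, 15 March 2031, skipping weekends and the listed holiday on Mar 26 — Mar 17, Mar 18, Mar 19, Mar 20, Mar 21, Mar 24, Mar 25, Mar 27 — lands on Thursday, 27 March 2031.
Adding 5 calendar days to 27 March 2031 gives 1 April 2031, which is the date on which the replacement obligation becomes due.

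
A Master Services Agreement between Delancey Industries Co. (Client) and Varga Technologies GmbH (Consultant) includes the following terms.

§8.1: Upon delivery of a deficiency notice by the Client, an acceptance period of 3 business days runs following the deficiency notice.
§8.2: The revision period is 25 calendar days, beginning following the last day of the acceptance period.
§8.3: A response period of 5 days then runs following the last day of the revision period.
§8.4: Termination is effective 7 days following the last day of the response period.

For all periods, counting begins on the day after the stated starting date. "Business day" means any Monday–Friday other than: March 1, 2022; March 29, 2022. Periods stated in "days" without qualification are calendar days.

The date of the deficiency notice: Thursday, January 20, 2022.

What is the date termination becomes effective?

March 3, 2022

The last day of the acceptance period: counting 3 business days from Thursday, January 20, 2022 (Jan 21, Jan 24, Jan 25, skipping weekends) reaches Tuesday, January 25, 2022.
The last day of the revision period: January 25, 2022 + 25 days = February 19, 2022.
The last day of the response period: 5 calendar days after February 19, 2022 is February 24, 2022.
The date termination becomes effective: February 24, 2022 + 7 days = March 3, 2022.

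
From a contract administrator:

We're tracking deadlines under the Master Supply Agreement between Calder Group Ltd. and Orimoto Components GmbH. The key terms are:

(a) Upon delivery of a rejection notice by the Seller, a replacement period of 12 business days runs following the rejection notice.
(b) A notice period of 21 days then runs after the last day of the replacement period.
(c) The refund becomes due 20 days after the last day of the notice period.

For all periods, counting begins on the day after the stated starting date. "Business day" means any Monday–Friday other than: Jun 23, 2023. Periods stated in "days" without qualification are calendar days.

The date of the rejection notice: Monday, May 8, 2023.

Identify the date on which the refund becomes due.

The last day of the replacement period: counting 12 business days from Monday, May 8, 2023 (May 9, May 10, May 11, May 12, …, May 22, May 23, May 24, skipping weekends) reaches Wednesday, May 24, 2023.
Adding 21 calendar days to May 24, 2023 gives Jun 14, 2023, which is the last day of the notice period.
The date on which the refund becomes due: 20 calendar days after Jun 14, 2023 is Jul 4, 2023.

Jul 4, 2023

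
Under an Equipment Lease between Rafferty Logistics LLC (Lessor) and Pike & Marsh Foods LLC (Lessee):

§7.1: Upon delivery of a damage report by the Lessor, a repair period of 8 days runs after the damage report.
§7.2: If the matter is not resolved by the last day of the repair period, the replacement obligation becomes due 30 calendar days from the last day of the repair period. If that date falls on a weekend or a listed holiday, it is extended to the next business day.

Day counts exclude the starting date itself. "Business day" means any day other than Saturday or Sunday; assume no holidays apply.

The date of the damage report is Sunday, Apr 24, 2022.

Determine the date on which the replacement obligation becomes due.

Adding 8 calendar days to Apr 24, 2022 gives May 2, 2022, which is the last day of the repair period.
Adding 30 calendar days to May 2, 2022 gives Jun 1, 2022, which is the date on which the replacement obligation becomes due. Jun 1, 2022 is a Wednesday, so no roll-forward applies.

Jun 1, 2022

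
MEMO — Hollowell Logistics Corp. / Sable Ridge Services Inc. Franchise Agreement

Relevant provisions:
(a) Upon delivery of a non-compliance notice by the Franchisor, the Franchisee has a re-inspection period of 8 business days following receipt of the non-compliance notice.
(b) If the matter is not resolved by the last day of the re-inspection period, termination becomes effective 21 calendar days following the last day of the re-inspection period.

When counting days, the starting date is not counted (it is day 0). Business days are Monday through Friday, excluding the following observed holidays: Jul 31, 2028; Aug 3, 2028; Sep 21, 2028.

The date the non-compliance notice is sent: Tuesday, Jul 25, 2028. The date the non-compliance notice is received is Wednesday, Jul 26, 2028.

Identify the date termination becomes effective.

From Wednesday, Jul 26, 2028, 8 business days (Jul 27, Jul 28, Aug 1, Aug 2, Aug 4, Aug 7, Aug 8, Aug 9, skipping weekends and the listed holidays on Jul 31, Aug 3) brings us to Wednesday, Aug 9, 2028, which is the last day of the re-inspection period.
The date termination becomes effective: Aug 9, 2028 + 21 days = Aug 30, 2028.

Aug 30, 2028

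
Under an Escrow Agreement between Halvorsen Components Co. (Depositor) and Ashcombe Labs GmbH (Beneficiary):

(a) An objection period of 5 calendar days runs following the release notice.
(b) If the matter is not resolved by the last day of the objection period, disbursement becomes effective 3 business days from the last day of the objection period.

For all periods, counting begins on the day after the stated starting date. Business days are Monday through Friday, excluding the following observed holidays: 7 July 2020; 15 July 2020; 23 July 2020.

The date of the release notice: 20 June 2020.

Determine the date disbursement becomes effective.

Adding 5 calendar days to 20 June 2020 gives 25 June 2020, which is the last day of the objection period.
The date disbursement becomes effective: 3 business days after Thursday, 25 June 2020, skipping weekends — Jun 26, Jun 29, Jun 30 — lands on Tuesday, 30 June 2020.

30 June 2020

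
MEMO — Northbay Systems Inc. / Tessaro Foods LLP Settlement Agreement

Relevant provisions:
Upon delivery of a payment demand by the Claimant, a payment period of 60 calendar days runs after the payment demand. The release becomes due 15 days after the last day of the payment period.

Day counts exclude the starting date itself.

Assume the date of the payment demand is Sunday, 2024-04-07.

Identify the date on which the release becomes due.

2024-06-21

Adding 60 calendar days to 2024-04-07 gives 2024-06-06, which is the last day of the payment period.
The date on which the release becomes due: 15 calendar days after 2024-06-06 is 2024-06-21.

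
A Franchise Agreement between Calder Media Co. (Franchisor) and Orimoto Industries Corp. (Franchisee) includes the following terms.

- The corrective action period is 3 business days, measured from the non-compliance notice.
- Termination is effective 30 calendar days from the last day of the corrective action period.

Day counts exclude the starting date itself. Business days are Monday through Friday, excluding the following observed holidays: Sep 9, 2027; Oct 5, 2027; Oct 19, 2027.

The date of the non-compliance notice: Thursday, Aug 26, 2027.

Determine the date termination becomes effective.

From Thursday, Aug 26, 2027, 3 business days (Aug 27, Aug 30, Aug 31, skipping weekends) brings us to Tuesday, Aug 31, 2027, which is the last day of the corrective action period.
The date termination becomes effective: Aug 31, 2027 + 30 days = Sep 30, 2027.

Sep 30, 2027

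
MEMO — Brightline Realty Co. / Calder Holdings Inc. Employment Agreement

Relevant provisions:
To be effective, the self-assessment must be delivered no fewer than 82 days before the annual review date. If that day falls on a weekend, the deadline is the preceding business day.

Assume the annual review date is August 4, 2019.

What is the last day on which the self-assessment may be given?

May 14, 2019

Counting back 82 calendar days from August 4, 2019 gives May 14, 2019. That is a Tuesday, so no adjustment is needed.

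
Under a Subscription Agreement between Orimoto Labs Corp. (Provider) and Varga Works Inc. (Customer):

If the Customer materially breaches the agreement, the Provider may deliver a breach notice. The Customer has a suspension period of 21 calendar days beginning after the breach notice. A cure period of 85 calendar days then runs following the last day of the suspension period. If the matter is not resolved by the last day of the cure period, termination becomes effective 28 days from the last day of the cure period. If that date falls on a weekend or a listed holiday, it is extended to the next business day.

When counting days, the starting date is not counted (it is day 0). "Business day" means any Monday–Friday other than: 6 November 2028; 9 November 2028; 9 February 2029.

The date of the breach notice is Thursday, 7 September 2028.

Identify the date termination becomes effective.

19 January 2029

The last day of the suspension period: 21 calendar days after 7 September 2028 is 28 September 2028.
The last day of the cure period: 28 September 2028 + 85 days = 22 December 2028.
Adding 28 calendar days to 22 December 2028 gives 19 January 2029, which is the date termination becomes effective. 19 January 2029 is a Friday and is not a listed holiday, so no roll-forward applies.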